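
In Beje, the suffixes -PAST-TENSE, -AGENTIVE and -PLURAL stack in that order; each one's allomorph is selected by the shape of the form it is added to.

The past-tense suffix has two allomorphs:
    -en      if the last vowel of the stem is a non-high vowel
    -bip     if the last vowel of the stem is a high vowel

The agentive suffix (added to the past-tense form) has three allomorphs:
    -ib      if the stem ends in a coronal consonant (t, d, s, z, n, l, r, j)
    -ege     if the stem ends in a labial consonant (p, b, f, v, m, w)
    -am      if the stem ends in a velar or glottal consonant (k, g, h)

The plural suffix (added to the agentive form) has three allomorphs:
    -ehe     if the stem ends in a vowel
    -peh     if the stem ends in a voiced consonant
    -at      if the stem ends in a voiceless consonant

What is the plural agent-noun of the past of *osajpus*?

osajpusbipegeehe

*osajpus*: last vowel = /u/, a high vowel → -bip → *osajpusbip*.
Since the final consonant of the past-tense form *osajpusbip* is /p/ (labial), it takes -ege, giving *osajpusbipege*.
The agentive form *osajpusbipege* — final sound /e/ (a vowel) → -ehe → *osajpusbipegeehe*.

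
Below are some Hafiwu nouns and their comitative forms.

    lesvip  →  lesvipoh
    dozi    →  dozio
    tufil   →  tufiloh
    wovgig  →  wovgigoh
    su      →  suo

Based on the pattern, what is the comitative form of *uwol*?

uwoloh

The suffix is conditioned by the final sound: -oh when the stem ends in a consonant (*lesvip*, *tufil*, *wovgig*); -o when the stem ends in a vowel (*dozi*, *su*).
Since the final sound of *uwol* is /l/ (a consonant), it takes -oh, giving *uwoloh*.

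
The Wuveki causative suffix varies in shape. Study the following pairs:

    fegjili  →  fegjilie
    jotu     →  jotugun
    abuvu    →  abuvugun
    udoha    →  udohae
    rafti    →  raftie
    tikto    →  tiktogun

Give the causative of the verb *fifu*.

fifugun

The suffix is conditioned by the last vowel: -gun when the last vowel of the stem is a rounded vowel (*jotu*, *abuvu*, *tikto*); -e when the last vowel of the stem is an unrounded vowel (*fegjili*, *udoha*, *rafti*).
Since the last vowel of *fifu* is /u/ (a rounded vowel), it takes -gun, giving *fifugun*.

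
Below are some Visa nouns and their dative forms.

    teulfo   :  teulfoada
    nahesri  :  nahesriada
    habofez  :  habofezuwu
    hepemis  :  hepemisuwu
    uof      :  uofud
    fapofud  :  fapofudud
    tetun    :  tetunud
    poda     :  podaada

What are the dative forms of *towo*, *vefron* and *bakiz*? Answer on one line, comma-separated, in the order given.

towoada, vefronud, bakizuwu

Looking at the final sound of each stem: -uwu when the stem ends in a sibilant (*habofez*, *hepemis*); -ud when the stem ends in a non-sibilant consonant (*uof*, *fapofud*, *tetun*); -ada when the stem ends in a vowel (*teulfo*, *nahesri*, *poda*).
*towo* — final sound /o/ (a vowel) → -ada → *towoada*.
*vefron*: final sound = /n/, a non-sibilant consonant → -ud → *vefronud*.
Since the final sound of *bakiz* is /z/ (a sibilant), it takes -uwu, giving *bakizuwu*.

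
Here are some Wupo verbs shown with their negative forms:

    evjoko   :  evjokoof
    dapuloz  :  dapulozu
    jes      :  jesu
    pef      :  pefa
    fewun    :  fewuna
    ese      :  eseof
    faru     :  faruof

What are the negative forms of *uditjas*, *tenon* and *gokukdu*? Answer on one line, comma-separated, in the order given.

uditjasu, tenona, gokukduof

The alternation tracks the final sound of the stem — -u when the stem ends in a sibilant (*dapuloz*, *jes*); -a when the stem ends in a non-sibilant consonant (*pef*, *fewun*); -of when the stem ends in a vowel (*evjoko*, *ese*, *faru*).
*uditjas* — final sound /s/ (a sibilant) → -u → *uditjasu*.
*tenon* — final sound /n/ (a non-sibilant consonant) → -a → *tenona*.
*gokukdu*: final sound = /u/, a vowel → -of → *gokukduof*.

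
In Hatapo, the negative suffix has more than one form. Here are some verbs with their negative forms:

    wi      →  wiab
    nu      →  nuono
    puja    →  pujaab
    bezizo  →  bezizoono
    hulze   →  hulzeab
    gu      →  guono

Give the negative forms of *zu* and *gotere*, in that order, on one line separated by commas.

zuono, gotereab

The alternation tracks the last vowel of the stem — -ono when the last vowel of the stem is a rounded vowel (*nu*, *bezizo*, *gu*); -ab when the last vowel of the stem is an unrounded vowel (*wi*, *puja*, *hulze*).
*zu*: last vowel = /u/, a rounded vowel → -ono → *zuono*.
*gotere* — last vowel /e/ (an unrounded vowel) → -ab → *gotereab*.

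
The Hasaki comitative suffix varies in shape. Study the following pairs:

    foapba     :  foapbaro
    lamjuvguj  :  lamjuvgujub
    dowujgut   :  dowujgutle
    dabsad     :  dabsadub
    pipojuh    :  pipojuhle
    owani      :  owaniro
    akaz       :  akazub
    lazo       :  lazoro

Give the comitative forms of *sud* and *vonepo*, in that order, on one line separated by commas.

sudub, voneporo

The alternation tracks the final sound of the stem — -le when the stem ends in a voiceless consonant (*dowujgut*, *pipojuh*); -ub when the stem ends in a voiced consonant (*lamjuvguj*, *dabsad*, *akaz*); -ro when the stem ends in a vowel (*foapba*, *owani*, *lazo*).
*sud* — final sound /d/ (a voiced consonant) → -ub → *sudub*.
Since the final sound of *vonepo* is /o/ (a vowel), it takes -ro, giving *voneporo*.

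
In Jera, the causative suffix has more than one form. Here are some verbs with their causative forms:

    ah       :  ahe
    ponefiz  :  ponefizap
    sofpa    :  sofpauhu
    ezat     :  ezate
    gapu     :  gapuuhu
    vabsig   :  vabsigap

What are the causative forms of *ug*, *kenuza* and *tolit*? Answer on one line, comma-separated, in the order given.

The suffix is conditioned by the final sound: -e when the stem ends in a voiceless consonant (*ah*, *ezat*); -ap when the stem ends in a voiced consonant (*ponefiz*, *vabsig*); -uhu when the stem ends in a vowel (*sofpa*, *gapu*).
*ug* — final sound /g/ (a voiced consonant) → -ap → *ugap*.
Since the final sound of *kenuza* is /a/ (a vowel), it takes -uhu, giving *kenuzauhu*.
The final sound of *tolit* is /t/, which is a voiceless consonant, so the suffix is -e, giving *tolite*.

ugap, kenuzauhu, tolite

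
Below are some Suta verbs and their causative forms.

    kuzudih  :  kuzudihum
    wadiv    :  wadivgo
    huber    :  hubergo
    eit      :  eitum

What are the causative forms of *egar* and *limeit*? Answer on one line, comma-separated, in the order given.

Looking at the final consonant of each stem: -um when the stem ends in a voiceless consonant (*kuzudih*, *eit*); -go when the stem ends in a voiced consonant (*wadiv*, *huber*).
Since the final consonant of *egar* is /r/ (voiced), it takes -go, giving *egargo*.
*limeit* — final consonant /t/ (voiceless) → -um → *limeitum*.

egargo, limeitum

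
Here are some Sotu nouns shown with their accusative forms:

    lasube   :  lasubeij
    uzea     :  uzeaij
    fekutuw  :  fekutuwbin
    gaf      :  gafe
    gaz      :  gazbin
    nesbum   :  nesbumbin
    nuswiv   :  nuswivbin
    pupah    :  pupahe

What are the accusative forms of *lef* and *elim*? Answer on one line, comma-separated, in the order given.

lefe, elimbin

The pattern is voicing of the final sound: -e when the stem ends in a voiceless consonant (*gaf*, *pupah*); -bin when the stem ends in a voiced consonant (*fekutuw*, *gaz*, *nesbum*, *nuswiv*); -ij when the stem ends in a vowel (*lasube*, *uzea*).
*lef* — final sound /f/ (a voiceless consonant) → -e → *lefe*.
Since the final sound of *elim* is /m/ (a voiced consonant), it takes -bin, giving *elimbin*.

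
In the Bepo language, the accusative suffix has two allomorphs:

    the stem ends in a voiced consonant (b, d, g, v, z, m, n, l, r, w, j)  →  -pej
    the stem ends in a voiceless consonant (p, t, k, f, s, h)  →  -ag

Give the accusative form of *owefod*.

*owefod*: final consonant = /d/, voiced → -pej → *owefodpej*.

owefodpej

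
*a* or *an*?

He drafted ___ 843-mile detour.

an

The indefinite article is chosen by the initial *sound* of the following word, not its spelling.
The number *843* is spoken "eight hundred …", beginning with /eɪt/ — a vowel sound.
So the article is *an*: He drafted an 843-mile detour.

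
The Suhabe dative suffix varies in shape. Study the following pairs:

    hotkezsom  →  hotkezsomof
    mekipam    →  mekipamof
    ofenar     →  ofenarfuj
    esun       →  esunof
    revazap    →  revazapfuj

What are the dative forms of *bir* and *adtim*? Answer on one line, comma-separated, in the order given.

Looking at the final consonant of each stem: -of when the stem ends in a nasal (*hotkezsom*, *mekipam*, *esun*); -fuj when the stem ends in a non-nasal consonant (*ofenar*, *revazap*).
The final consonant of *bir* is /r/, which is non-nasal, so the suffix is -fuj, giving *birfuj*.
Since the final consonant of *adtim* is /m/ (a nasal), it takes -of, giving *adtimof*.

birfuj, adtimof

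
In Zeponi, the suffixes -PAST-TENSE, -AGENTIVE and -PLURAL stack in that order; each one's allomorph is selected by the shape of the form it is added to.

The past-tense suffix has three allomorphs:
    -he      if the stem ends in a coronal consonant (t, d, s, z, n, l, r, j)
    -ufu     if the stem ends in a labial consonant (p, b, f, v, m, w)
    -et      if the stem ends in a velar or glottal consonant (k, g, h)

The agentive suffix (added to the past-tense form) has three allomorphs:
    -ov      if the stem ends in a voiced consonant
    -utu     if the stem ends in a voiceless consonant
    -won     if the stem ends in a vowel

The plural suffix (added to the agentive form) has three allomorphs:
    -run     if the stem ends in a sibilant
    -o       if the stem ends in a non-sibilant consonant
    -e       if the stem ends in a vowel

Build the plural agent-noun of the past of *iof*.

*iof*: final consonant = /f/, labial → -ufu → *iofufu*.
The past-tense form *iofufu* — final sound /u/ (a vowel) → -won → *iofufuwon*.
The final sound of the agentive form *iofufuwon* is /n/, which is a non-sibilant consonant, so the plural suffix is -o, giving *iofufuwono*.

iofufuwono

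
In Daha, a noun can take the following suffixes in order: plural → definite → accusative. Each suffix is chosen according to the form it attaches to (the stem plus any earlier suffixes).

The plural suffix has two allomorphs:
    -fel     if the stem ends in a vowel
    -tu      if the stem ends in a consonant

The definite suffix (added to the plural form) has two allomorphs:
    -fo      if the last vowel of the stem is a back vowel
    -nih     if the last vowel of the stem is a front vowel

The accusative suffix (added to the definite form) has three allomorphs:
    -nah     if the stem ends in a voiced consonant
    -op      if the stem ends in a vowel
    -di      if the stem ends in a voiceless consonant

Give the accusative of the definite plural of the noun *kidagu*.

kidagufelnihdi

The final sound of *kidagu* is /u/, which is a vowel, so the plural suffix is -fel, giving *kidagufel*.
The plural form *kidagufel*: last vowel = /e/, a front vowel → -nih → *kidagufelnih*.
The definite form *kidagufelnih* — final sound /h/ (a voiceless consonant) → -di → *kidagufelnihdi*.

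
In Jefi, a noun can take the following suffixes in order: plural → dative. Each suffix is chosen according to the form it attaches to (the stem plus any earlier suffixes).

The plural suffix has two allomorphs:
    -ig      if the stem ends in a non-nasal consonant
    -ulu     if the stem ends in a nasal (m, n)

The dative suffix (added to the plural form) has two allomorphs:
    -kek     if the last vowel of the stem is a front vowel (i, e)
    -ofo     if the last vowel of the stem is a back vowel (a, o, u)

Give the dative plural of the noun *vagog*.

*vagog*: final consonant = /g/, non-nasal → -ig → *vagogig*.
The last vowel of the plural form *vagogig* is /i/, which is a front vowel, so the dative suffix is -kek, giving *vagogigkek*.

vagogigkek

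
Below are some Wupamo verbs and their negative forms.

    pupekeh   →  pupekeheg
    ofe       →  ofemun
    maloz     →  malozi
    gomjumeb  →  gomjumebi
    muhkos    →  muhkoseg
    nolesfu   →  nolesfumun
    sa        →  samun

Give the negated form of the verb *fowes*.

The suffix is conditioned by the final sound: -eg when the stem ends in a voiceless consonant (*pupekeh*, *muhkos*); -i when the stem ends in a voiced consonant (*maloz*, *gomjumeb*); -mun when the stem ends in a vowel (*ofe*, *nolesfu*, *sa*).
*fowes* — final sound /s/ (a voiceless consonant) → -eg → *foweseg*.

foweseg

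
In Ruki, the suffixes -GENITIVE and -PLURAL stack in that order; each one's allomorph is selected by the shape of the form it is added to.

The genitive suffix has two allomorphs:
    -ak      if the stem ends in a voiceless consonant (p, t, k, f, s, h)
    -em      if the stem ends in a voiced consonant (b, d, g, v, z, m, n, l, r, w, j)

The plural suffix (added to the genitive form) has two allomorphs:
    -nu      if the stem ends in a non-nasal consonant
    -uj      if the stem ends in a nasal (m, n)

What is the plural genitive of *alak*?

alakaknu

The final consonant of *alak* is /k/, which is voiceless, so the genitive suffix is -ak, giving *alakak*.
The final consonant of the genitive form *alakak* is /k/, which is non-nasal, so the plural suffix is -nu, giving *alakaknu*.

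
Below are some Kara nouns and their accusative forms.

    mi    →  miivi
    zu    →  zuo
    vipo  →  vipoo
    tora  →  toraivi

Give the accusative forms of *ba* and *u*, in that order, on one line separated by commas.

The alternation tracks the last vowel of the stem — -o when the last vowel of the stem is a rounded vowel (*zu*, *vipo*); -ivi when the last vowel of the stem is an unrounded vowel (*mi*, *tora*).
Since the last vowel of *ba* is /a/ (an unrounded vowel), it takes -ivi, giving *baivi*.
The last vowel of *u* is /u/, which is a rounded vowel, so the suffix is -o, giving *uo*.

baivi, uo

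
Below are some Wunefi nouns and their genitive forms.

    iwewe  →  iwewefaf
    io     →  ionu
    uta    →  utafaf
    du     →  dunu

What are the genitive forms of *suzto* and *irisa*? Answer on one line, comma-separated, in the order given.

The pattern is rounding harmony: -nu when the last vowel of the stem is a rounded vowel (*io*, *du*); -faf when the last vowel of the stem is an unrounded vowel (*iwewe*, *uta*).
*suzto* — last vowel /o/ (a rounded vowel) → -nu → *suztonu*.
*irisa* — last vowel /a/ (an unrounded vowel) → -faf → *irisafaf*.

suztonu, irisafaf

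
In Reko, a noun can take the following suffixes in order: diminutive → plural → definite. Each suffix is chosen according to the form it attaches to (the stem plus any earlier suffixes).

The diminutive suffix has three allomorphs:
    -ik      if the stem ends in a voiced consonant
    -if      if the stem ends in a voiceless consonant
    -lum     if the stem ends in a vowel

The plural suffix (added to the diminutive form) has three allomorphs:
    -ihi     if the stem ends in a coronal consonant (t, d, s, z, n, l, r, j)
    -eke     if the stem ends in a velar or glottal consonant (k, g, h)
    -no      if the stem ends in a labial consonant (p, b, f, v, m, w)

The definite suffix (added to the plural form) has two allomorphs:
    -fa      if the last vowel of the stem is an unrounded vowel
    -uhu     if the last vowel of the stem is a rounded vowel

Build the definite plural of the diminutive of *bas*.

*bas* — final sound /s/ (a voiceless consonant) → -if → *basif*.
The diminutive form *basif* — final consonant /f/ (labial) → -no → *basifno*.
Since the last vowel of the plural form *basifno* is /o/ (a rounded vowel), it takes -uhu, giving *basifnouhu*.

basifnouhu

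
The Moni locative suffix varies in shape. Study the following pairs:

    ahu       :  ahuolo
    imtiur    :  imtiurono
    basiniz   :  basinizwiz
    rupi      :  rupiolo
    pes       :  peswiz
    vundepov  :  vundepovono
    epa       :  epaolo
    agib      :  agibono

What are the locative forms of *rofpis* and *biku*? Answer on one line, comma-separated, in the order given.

Looking at the final sound of each stem: -wiz when the stem ends in a sibilant (*basiniz*, *pes*); -ono when the stem ends in a non-sibilant consonant (*imtiur*, *vundepov*, *agib*); -olo when the stem ends in a vowel (*ahu*, *rupi*, *epa*).
The final sound of *rofpis* is /s/, which is a sibilant, so the suffix is -wiz, giving *rofpiswiz*.
*biku* — final sound /u/ (a vowel) → -olo → *bikuolo*.

rofpiswiz, bikuolo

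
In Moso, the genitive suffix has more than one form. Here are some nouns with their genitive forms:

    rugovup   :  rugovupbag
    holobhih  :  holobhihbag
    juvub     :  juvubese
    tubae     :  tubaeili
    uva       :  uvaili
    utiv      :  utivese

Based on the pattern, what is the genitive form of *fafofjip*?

The suffix is conditioned by the final sound: -bag when the stem ends in a voiceless consonant (*rugovup*, *holobhih*); -ese when the stem ends in a voiced consonant (*juvub*, *utiv*); -ili when the stem ends in a vowel (*tubae*, *uva*).
Since the final sound of *fafofjip* is /p/ (a voiceless consonant), it takes -bag, giving *fafofjipbag*.

fafofjipbag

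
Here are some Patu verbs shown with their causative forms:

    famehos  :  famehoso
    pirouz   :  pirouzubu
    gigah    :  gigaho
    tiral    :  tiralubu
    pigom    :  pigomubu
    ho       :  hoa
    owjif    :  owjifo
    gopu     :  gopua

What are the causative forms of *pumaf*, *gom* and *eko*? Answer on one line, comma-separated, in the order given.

Looking at the final sound of each stem: -o when the stem ends in a voiceless consonant (*famehos*, *gigah*, *owjif*); -ubu when the stem ends in a voiced consonant (*pirouz*, *tiral*, *pigom*); -a when the stem ends in a vowel (*ho*, *gopu*).
The final sound of *pumaf* is /f/, which is a voiceless consonant, so the suffix is -o, giving *pumafo*.
The final sound of *gom* is /m/, which is a voiced consonant, so the suffix is -ubu, giving *gomubu*.
The final sound of *eko* is /o/, which is a vowel, so the suffix is -a, giving *ekoa*.

pumafo, gomubu, ekoa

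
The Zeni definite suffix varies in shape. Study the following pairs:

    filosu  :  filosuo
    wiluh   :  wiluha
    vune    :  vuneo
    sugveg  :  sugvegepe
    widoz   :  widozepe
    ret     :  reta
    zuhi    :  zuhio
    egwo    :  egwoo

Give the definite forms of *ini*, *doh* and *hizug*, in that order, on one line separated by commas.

inio, doha, hizugepe

The alternation tracks the final sound of the stem — -a when the stem ends in a voiceless consonant (*wiluh*, *ret*); -epe when the stem ends in a voiced consonant (*sugveg*, *widoz*); -o when the stem ends in a vowel (*filosu*, *vune*, *zuhi*, *egwo*).
The final sound of *ini* is /i/, which is a vowel, so the suffix is -o, giving *inio*.
Since the final sound of *doh* is /h/ (a voiceless consonant), it takes -a, giving *doha*.
*hizug* — final sound /g/ (a voiced consonant) → -epe → *hizugepe*.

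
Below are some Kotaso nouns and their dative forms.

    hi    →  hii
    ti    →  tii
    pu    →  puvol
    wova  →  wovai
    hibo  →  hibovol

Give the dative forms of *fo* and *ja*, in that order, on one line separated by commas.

The alternation tracks the last vowel of the stem — -vol when the last vowel of the stem is a rounded vowel (*pu*, *hibo*); -i when the last vowel of the stem is an unrounded vowel (*hi*, *ti*, *wova*).
Since the last vowel of *fo* is /o/ (a rounded vowel), it takes -vol, giving *fovol*.
The last vowel of *ja* is /a/, which is an unrounded vowel, so the suffix is -i, giving *jai*.

fovol, jai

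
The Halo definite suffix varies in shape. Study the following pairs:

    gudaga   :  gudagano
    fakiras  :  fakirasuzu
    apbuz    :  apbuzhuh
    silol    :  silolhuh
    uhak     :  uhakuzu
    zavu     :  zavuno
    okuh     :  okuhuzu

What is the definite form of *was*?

wasuzu

The suffix is conditioned by the final sound: -uzu when the stem ends in a voiceless consonant (*fakiras*, *uhak*, *okuh*); -huh when the stem ends in a voiced consonant (*apbuz*, *silol*); -no when the stem ends in a vowel (*gudaga*, *zavu*).
*was*: final sound = /s/, a voiceless consonant → -uzu → *wasuzu*.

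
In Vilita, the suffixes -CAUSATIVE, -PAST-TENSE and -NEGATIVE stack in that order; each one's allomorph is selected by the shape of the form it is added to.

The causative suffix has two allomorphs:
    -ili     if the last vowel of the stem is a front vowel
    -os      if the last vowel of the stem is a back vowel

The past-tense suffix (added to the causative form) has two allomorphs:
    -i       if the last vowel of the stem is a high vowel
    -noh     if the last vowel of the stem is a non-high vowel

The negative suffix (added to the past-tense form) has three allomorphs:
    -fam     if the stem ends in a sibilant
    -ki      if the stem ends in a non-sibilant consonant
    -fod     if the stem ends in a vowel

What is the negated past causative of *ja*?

jaosnohki

The last vowel of *ja* is /a/, which is a back vowel, so the causative suffix is -os, giving *jaos*.
The last vowel of the causative form *jaos* is /o/, which is a non-high vowel, so the past-tense suffix is -noh, giving *jaosnoh*.
The past-tense form *jaosnoh* — final sound /h/ (a non-sibilant consonant) → -ki → *jaosnohki*.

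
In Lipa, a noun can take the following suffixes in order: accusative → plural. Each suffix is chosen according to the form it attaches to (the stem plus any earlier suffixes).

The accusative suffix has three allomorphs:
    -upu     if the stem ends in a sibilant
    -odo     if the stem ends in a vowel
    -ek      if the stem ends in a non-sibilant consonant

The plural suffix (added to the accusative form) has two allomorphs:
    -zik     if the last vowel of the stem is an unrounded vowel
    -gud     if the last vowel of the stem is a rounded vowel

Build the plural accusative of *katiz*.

katizupugud

The final sound of *katiz* is /z/, which is a sibilant, so the accusative suffix is -upu, giving *katizupu*.
The last vowel of the accusative form *katizupu* is /u/, which is a rounded vowel, so the plural suffix is -gud, giving *katizupugud*.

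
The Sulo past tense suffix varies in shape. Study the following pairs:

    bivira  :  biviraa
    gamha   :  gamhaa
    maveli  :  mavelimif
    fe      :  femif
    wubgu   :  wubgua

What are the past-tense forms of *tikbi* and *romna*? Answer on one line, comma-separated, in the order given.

The alternation tracks the last vowel of the stem — -mif when the last vowel of the stem is a front vowel (*maveli*, *fe*); -a when the last vowel of the stem is a back vowel (*bivira*, *gamha*, *wubgu*).
Since the last vowel of *tikbi* is /i/ (a front vowel), it takes -mif, giving *tikbimif*.
Since the last vowel of *romna* is /a/ (a back vowel), it takes -a, giving *romnaa*.

tikbimif, romnaa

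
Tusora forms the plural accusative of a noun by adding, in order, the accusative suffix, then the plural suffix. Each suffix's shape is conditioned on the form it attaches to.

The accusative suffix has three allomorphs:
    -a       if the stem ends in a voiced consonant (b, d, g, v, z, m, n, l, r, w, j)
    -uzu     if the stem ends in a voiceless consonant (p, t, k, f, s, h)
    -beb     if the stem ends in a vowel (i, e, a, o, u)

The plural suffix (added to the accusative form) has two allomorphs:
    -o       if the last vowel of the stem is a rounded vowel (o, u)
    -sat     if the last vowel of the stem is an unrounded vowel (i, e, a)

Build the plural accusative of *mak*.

makuzuo

*mak*: final sound = /k/, a voiceless consonant → -uzu → *makuzu*.
The accusative form *makuzu*: last vowel = /u/, a rounded vowel → -o → *makuzuo*.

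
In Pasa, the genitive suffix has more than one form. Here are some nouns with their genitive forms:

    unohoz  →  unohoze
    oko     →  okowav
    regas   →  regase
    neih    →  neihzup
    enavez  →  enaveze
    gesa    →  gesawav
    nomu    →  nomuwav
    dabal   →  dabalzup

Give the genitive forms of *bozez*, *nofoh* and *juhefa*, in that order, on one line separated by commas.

The pattern is sibilance of the final sound: -e when the stem ends in a sibilant (*unohoz*, *regas*, *enavez*); -zup when the stem ends in a non-sibilant consonant (*neih*, *dabal*); -wav when the stem ends in a vowel (*oko*, *gesa*, *nomu*).
*bozez*: final sound = /z/, a sibilant → -e → *bozeze*.
The final sound of *nofoh* is /h/, which is a non-sibilant consonant, so the suffix is -zup, giving *nofohzup*.
The final sound of *juhefa* is /a/, which is a vowel, so the suffix is -wav, giving *juhefawav*.

bozeze, nofohzup, juhefawav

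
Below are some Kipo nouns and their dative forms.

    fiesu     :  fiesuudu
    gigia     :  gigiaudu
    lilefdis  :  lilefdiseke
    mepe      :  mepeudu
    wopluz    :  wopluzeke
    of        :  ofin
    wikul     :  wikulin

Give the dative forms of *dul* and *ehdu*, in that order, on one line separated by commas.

dulin, ehduudu

The pattern is sibilance of the final sound: -eke when the stem ends in a sibilant (*lilefdis*, *wopluz*); -in when the stem ends in a non-sibilant consonant (*of*, *wikul*); -udu when the stem ends in a vowel (*fiesu*, *gigia*, *mepe*).
Since the final sound of *dul* is /l/ (a non-sibilant consonant), it takes -in, giving *dulin*.
Since the final sound of *ehdu* is /u/ (a vowel), it takes -udu, giving *ehduudu*.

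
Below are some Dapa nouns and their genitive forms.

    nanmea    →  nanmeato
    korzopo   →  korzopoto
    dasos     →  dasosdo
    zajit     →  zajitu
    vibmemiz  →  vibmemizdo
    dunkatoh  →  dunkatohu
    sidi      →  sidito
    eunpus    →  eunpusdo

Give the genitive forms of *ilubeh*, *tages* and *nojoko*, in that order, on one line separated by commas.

The suffix is conditioned by the final sound: -do when the stem ends in a sibilant (*dasos*, *vibmemiz*, *eunpus*); -u when the stem ends in a non-sibilant consonant (*zajit*, *dunkatoh*); -to when the stem ends in a vowel (*nanmea*, *korzopo*, *sidi*).
The final sound of *ilubeh* is /h/, which is a non-sibilant consonant, so the suffix is -u, giving *ilubehu*.
The final sound of *tages* is /s/, which is a sibilant, so the suffix is -do, giving *tagesdo*.
*nojoko* — final sound /o/ (a vowel) → -to → *nojokoto*.

ilubehu, tagesdo, nojokoto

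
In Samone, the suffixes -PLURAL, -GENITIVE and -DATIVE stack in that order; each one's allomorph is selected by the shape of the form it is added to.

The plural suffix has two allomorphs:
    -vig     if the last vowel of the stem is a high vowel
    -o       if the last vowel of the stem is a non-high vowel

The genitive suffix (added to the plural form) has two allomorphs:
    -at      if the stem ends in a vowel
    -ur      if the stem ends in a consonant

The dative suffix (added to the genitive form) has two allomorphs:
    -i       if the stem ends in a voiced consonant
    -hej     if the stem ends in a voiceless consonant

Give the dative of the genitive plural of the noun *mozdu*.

The last vowel of *mozdu* is /u/, which is a high vowel, so the plural suffix is -vig, giving *mozduvig*.
Since the final sound of the plural form *mozduvig* is /g/ (a consonant), it takes -ur, giving *mozduvigur*.
Since the final consonant of the genitive form *mozduvigur* is /r/ (voiced), it takes -i, giving *mozduviguri*.

mozduviguri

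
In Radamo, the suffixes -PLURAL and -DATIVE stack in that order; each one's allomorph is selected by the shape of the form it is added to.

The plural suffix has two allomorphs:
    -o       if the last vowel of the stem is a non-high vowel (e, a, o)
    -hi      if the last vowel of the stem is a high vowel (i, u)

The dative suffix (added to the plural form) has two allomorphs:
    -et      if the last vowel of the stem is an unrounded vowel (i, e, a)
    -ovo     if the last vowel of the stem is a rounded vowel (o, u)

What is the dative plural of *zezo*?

*zezo*: last vowel = /o/, a non-high vowel → -o → *zezoo*.
Since the last vowel of the plural form *zezoo* is /o/ (a rounded vowel), it takes -ovo, giving *zezooovo*.

zezooovo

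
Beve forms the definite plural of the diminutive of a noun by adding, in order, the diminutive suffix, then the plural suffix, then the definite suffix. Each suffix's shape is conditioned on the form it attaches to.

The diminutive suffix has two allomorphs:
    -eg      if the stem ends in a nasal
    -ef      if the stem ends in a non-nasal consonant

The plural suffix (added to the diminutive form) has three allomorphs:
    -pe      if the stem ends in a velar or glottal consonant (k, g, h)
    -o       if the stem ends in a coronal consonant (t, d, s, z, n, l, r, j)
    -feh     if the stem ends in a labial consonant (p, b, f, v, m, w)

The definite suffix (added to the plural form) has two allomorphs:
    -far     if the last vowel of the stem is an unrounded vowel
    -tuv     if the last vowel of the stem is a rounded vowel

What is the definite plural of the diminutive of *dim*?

*dim*: final consonant = /m/, a nasal → -eg → *dimeg*.
Since the final consonant of the diminutive form *dimeg* is /g/ (velar/glottal), it takes -pe, giving *dimegpe*.
The plural form *dimegpe*: last vowel = /e/, an unrounded vowel → -far → *dimegpefar*.

dimegpefar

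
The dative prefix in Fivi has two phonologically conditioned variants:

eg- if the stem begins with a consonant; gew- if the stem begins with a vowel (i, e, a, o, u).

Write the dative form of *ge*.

egge

*ge*: first sound = /g/, a consonant → eg- → *egge*.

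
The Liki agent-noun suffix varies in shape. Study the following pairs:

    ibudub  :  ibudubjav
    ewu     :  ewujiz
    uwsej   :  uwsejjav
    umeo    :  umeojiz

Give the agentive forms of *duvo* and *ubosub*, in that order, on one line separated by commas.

The pattern is consonant vs. vowel: -jav when the stem ends in a consonant (*ibudub*, *uwsej*); -jiz when the stem ends in a vowel (*ewu*, *umeo*).
*duvo* — final sound /o/ (a vowel) → -jiz → *duvojiz*.
*ubosub* — final sound /b/ (a consonant) → -jav → *ubosubjav*.

duvojiz, ubosubjav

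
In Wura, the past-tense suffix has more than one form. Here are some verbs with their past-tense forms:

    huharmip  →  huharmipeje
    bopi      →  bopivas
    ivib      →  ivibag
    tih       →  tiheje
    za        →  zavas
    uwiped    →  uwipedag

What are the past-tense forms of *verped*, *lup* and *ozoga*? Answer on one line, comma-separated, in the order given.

verpedag, lupeje, ozogavas

Looking at the final sound of each stem: -eje when the stem ends in a voiceless consonant (*huharmip*, *tih*); -ag when the stem ends in a voiced consonant (*ivib*, *uwiped*); -vas when the stem ends in a vowel (*bopi*, *za*).
The final sound of *verped* is /d/, which is a voiced consonant, so the suffix is -ag, giving *verpedag*.
Since the final sound of *lup* is /p/ (a voiceless consonant), it takes -eje, giving *lupeje*.
Since the final sound of *ozoga* is /a/ (a vowel), it takes -vas, giving *ozogavas*.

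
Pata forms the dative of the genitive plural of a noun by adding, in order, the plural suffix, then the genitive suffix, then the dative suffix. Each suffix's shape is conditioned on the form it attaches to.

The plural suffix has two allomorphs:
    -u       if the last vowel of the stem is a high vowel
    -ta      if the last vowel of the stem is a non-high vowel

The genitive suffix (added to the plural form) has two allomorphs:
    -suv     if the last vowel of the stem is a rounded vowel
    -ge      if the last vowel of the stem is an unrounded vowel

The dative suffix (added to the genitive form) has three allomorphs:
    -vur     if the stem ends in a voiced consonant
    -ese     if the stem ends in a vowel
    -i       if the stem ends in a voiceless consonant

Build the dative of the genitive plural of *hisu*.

Since the last vowel of *hisu* is /u/ (a high vowel), it takes -u, giving *hisuu*.
The plural form *hisuu* — last vowel /u/ (a rounded vowel) → -suv → *hisuusuv*.
The genitive form *hisuusuv* — final sound /v/ (a voiced consonant) → -vur → *hisuusuvvur*.

hisuusuvvur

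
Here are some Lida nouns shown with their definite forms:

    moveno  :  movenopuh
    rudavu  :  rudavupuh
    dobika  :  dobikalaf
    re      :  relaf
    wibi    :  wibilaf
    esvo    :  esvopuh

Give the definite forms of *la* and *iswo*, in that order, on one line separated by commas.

lalaf, iswopuh

Looking at the last vowel of each stem: -puh when the last vowel of the stem is a rounded vowel (*moveno*, *rudavu*, *esvo*); -laf when the last vowel of the stem is an unrounded vowel (*dobika*, *re*, *wibi*).
Since the last vowel of *la* is /a/ (an unrounded vowel), it takes -laf, giving *lalaf*.
Since the last vowel of *iswo* is /o/ (a rounded vowel), it takes -puh, giving *iswopuh*.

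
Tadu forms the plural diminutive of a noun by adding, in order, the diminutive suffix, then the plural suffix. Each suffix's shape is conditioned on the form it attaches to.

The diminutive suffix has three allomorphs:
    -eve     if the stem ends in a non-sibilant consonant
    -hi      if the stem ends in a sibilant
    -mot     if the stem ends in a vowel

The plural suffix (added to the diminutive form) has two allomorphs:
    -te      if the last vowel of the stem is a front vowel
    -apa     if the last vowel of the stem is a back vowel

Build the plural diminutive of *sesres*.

Since the final sound of *sesres* is /s/ (a sibilant), it takes -hi, giving *sesreshi*.
Since the last vowel of the diminutive form *sesreshi* is /i/ (a front vowel), it takes -te, giving *sesreshite*.

sesreshite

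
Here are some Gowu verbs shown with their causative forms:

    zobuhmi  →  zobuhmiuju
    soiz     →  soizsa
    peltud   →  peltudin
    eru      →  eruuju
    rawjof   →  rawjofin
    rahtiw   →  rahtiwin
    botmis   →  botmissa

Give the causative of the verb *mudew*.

The pattern is sibilance of the final sound: -sa when the stem ends in a sibilant (*soiz*, *botmis*); -in when the stem ends in a non-sibilant consonant (*peltud*, *rawjof*, *rahtiw*); -uju when the stem ends in a vowel (*zobuhmi*, *eru*).
The final sound of *mudew* is /w/, which is a non-sibilant consonant, so the suffix is -in, giving *mudewin*.

mudewin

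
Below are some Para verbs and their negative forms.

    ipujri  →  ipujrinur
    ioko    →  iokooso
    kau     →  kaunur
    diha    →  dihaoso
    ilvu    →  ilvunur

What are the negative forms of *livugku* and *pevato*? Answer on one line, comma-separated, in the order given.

livugkunur, pevatooso

Looking at the last vowel of each stem: -nur when the last vowel of the stem is a high vowel (*ipujri*, *kau*, *ilvu*); -oso when the last vowel of the stem is a non-high vowel (*ioko*, *diha*).
Since the last vowel of *livugku* is /u/ (a high vowel), it takes -nur, giving *livugkunur*.
*pevato* — last vowel /o/ (a non-high vowel) → -oso → *pevatooso*.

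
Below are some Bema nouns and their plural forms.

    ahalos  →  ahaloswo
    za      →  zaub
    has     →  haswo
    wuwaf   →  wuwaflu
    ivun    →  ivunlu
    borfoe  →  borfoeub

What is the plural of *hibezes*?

hibezeswo

The alternation tracks the final sound of the stem — -wo when the stem ends in a sibilant (*ahalos*, *has*); -lu when the stem ends in a non-sibilant consonant (*wuwaf*, *ivun*); -ub when the stem ends in a vowel (*za*, *borfoe*).
*hibezes*: final sound = /s/, a sibilant → -wo → *hibezeswo*.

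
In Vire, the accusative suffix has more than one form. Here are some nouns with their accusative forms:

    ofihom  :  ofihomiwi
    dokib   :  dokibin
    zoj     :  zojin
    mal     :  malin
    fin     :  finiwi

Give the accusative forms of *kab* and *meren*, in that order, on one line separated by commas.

kabin, mereniwi

Looking at the final consonant of each stem: -iwi when the stem ends in a nasal (*ofihom*, *fin*); -in when the stem ends in a non-nasal consonant (*dokib*, *zoj*, *mal*).
*kab* — final consonant /b/ (non-nasal) → -in → *kabin*.
*meren* — final consonant /n/ (a nasal) → -iwi → *mereniwi*.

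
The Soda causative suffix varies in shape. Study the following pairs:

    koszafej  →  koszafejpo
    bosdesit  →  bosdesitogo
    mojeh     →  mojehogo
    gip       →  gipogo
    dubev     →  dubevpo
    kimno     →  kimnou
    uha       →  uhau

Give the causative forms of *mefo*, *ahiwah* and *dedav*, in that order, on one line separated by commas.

mefou, ahiwahogo, dedavpo

Looking at the final sound of each stem: -ogo when the stem ends in a voiceless consonant (*bosdesit*, *mojeh*, *gip*); -po when the stem ends in a voiced consonant (*koszafej*, *dubev*); -u when the stem ends in a vowel (*kimno*, *uha*).
*mefo*: final sound = /o/, a vowel → -u → *mefou*.
Since the final sound of *ahiwah* is /h/ (a voiceless consonant), it takes -ogo, giving *ahiwahogo*.
The final sound of *dedav* is /v/, which is a voiced consonant, so the suffix is -po, giving *dedavpo*.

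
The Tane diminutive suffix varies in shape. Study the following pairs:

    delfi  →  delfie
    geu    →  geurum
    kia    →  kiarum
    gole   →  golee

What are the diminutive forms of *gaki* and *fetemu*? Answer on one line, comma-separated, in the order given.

The alternation tracks the last vowel of the stem — -e when the last vowel of the stem is a front vowel (*delfi*, *gole*); -rum when the last vowel of the stem is a back vowel (*geu*, *kia*).
Since the last vowel of *gaki* is /i/ (a front vowel), it takes -e, giving *gakie*.
*fetemu*: last vowel = /u/, a back vowel → -rum → *fetemurum*.

gakie, fetemurum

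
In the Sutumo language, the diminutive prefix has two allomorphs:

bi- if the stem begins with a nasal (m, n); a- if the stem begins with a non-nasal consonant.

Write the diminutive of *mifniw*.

bimifniw

*mifniw*: first consonant = /m/, a nasal → bi- → *bimifniw*.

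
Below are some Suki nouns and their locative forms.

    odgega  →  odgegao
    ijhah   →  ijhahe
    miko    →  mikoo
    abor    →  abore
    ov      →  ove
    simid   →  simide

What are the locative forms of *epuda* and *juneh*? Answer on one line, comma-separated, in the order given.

epudao, junehe

The pattern is consonant vs. vowel: -e when the stem ends in a consonant (*ijhah*, *abor*, *ov*, *simid*); -o when the stem ends in a vowel (*odgega*, *miko*).
Since the final sound of *epuda* is /a/ (a vowel), it takes -o, giving *epudao*.
*juneh*: final sound = /h/, a consonant → -e → *junehe*.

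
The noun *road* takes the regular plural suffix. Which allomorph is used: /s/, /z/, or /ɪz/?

/z/

The stem *road* ends in a voiced non-sibilant sound.
The plural suffix surfaces as /ɪz/ after sibilants, /s/ after other voiceless consonants, and /z/ after other voiced sounds.
So the plural -s on *road* is pronounced /z/.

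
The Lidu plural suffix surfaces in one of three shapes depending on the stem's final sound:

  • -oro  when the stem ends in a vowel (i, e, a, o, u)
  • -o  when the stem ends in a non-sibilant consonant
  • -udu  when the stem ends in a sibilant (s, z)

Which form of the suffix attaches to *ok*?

-o

The final sound of *ok* is /k/, which is a non-sibilant consonant, so the suffix is -o.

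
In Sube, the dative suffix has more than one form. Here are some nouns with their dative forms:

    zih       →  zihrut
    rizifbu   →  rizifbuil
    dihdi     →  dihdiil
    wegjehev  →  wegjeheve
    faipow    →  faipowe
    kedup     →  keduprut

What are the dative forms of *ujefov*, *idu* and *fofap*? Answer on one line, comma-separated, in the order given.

The pattern is voicing of the final sound: -rut when the stem ends in a voiceless consonant (*zih*, *kedup*); -e when the stem ends in a voiced consonant (*wegjehev*, *faipow*); -il when the stem ends in a vowel (*rizifbu*, *dihdi*).
*ujefov*: final sound = /v/, a voiced consonant → -e → *ujefove*.
The final sound of *idu* is /u/, which is a vowel, so the suffix is -il, giving *iduil*.
Since the final sound of *fofap* is /p/ (a voiceless consonant), it takes -rut, giving *fofaprut*.

ujefove, iduil, fofaprut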